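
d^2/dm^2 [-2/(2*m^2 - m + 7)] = 4*(4*m^2 - 2*m - (4*m - 1)^2 + 14)/(2*m^2 - m + 7)^3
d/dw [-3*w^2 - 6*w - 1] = -6*w - 6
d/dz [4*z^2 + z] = 8*z + 1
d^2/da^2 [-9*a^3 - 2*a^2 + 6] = -54*a - 4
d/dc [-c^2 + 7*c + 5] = 7 - 2*c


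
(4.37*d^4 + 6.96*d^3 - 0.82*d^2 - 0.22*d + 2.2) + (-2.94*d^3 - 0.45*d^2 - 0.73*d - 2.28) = 4.37*d^4 + 4.02*d^3 - 1.27*d^2 - 0.95*d - 0.0799999999999996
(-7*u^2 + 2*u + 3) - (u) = -7*u^2 + u + 3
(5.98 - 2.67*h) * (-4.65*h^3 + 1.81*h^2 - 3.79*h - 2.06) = 12.4155*h^4 - 32.6397*h^3 + 20.9431*h^2 - 17.164*h - 12.3188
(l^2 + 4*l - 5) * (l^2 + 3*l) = l^4 + 7*l^3 + 7*l^2 - 15*l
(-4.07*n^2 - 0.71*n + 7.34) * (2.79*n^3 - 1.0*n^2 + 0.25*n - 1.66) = -11.3553*n^5 + 2.0891*n^4 + 20.1711*n^3 - 0.7613*n^2 + 3.0136*n - 12.1844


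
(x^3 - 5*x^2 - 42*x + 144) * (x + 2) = x^4 - 3*x^3 - 52*x^2 + 60*x + 288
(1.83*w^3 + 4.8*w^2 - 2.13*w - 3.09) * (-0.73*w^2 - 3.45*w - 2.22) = -1.3359*w^5 - 9.8175*w^4 - 19.0677*w^3 - 1.0518*w^2 + 15.3891*w + 6.8598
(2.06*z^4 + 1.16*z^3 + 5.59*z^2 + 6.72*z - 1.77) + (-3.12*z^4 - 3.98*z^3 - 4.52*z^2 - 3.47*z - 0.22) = -1.06*z^4 - 2.82*z^3 + 1.07*z^2 + 3.25*z - 1.99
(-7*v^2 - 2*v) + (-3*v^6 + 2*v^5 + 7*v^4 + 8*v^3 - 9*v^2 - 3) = -3*v^6 + 2*v^5 + 7*v^4 + 8*v^3 - 16*v^2 - 2*v - 3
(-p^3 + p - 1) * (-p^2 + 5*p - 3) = p^5 - 5*p^4 + 2*p^3 + 6*p^2 - 8*p + 3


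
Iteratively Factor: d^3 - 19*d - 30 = (d + 2)*(d^2 - 2*d - 15) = (d - 5)*(d + 2)*(d + 3)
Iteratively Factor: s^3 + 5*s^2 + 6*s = (s + 3)*(s^2 + 2*s) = s*(s + 3)*(s + 2)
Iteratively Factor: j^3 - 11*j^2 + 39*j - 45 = (j - 3)*(j^2 - 8*j + 15) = (j - 5)*(j - 3)*(j - 3)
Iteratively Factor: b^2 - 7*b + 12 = (b - 4)*(b - 3)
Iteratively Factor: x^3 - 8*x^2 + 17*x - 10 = (x - 2)*(x^2 - 6*x + 5) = (x - 5)*(x - 2)*(x - 1)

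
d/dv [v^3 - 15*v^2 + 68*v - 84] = 3*v^2 - 30*v + 68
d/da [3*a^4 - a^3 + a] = 12*a^3 - 3*a^2 + 1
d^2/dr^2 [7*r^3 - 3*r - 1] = 42*r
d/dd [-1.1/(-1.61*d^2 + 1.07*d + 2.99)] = (1.177 - 3.542*d)/(-1.61*d^2 + 1.07*d + 2.99)^2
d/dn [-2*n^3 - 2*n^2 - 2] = 2*n*(-3*n - 2)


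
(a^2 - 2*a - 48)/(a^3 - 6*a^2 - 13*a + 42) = (a^2 - 2*a - 48)/(a^3 - 6*a^2 - 13*a + 42)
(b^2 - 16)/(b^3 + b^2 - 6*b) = (b^2 - 16)/(b*(b^2 + b - 6))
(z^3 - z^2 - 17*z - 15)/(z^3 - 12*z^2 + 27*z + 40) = (z + 3)/(z - 8)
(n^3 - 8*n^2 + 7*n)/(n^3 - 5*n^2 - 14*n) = (n - 1)/(n + 2)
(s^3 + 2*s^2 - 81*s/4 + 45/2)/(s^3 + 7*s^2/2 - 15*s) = (s - 3/2)/s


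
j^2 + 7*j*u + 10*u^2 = (j + 2*u)*(j + 5*u)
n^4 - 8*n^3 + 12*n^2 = n^2*(n - 6)*(n - 2)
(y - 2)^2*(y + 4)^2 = y^4 + 4*y^3 - 12*y^2 - 32*y + 64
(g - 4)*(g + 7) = g^2 + 3*g - 28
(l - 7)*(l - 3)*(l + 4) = l^3 - 6*l^2 - 19*l + 84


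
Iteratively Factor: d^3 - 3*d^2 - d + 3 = (d + 1)*(d^2 - 4*d + 3) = (d - 1)*(d + 1)*(d - 3)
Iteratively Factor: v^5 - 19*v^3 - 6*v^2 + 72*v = (v)*(v^4 - 19*v^2 - 6*v + 72) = v*(v - 4)*(v^3 + 4*v^2 - 3*v - 18) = v*(v - 4)*(v - 2)*(v^2 + 6*v + 9) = v*(v - 4)*(v - 2)*(v + 3)*(v + 3)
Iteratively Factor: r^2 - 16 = (r - 4)*(r + 4)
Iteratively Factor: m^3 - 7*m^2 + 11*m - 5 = (m - 1)*(m^2 - 6*m + 5) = (m - 1)^2*(m - 5)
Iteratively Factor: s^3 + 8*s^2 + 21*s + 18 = (s + 2)*(s^2 + 6*s + 9) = (s + 2)*(s + 3)*(s + 3)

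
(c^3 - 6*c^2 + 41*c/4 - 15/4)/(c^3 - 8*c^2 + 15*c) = (c^2 - 3*c + 5/4)/(c*(c - 5))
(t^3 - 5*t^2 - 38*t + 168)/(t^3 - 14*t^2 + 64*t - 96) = (t^2 - t - 42)/(t^2 - 10*t + 24)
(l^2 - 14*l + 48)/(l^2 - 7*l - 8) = (l - 6)/(l + 1)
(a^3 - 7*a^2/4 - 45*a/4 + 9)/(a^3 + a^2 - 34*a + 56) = (4*a^2 + 9*a - 9)/(4*(a^2 + 5*a - 14))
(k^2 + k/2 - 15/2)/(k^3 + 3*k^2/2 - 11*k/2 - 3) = (2*k - 5)/(2*k^2 - 3*k - 2)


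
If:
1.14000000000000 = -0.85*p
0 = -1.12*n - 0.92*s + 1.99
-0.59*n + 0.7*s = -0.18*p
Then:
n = 0.88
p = -1.34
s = 1.09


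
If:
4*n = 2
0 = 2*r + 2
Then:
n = 1/2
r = -1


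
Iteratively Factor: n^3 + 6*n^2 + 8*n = (n + 2)*(n^2 + 4*n) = (n + 2)*(n + 4)*(n)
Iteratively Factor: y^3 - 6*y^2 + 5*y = (y - 5)*(y^2 - y) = (y - 5)*(y - 1)*(y)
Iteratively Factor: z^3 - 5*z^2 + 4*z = (z - 1)*(z^2 - 4*z) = z*(z - 1)*(z - 4)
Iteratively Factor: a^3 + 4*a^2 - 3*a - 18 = (a + 3)*(a^2 + a - 6) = (a - 2)*(a + 3)*(a + 3)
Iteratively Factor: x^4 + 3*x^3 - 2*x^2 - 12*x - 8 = (x + 2)*(x^3 + x^2 - 4*x - 4) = (x + 2)^2*(x^2 - x - 2) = (x - 2)*(x + 2)^2*(x + 1)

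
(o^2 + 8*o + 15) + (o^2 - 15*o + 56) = 2*o^2 - 7*o + 71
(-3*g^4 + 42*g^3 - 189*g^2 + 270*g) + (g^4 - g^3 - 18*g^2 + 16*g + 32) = -2*g^4 + 41*g^3 - 207*g^2 + 286*g + 32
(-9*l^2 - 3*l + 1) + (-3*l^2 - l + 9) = -12*l^2 - 4*l + 10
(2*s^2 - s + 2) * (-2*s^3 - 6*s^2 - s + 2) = -4*s^5 - 10*s^4 - 7*s^2 - 4*s + 4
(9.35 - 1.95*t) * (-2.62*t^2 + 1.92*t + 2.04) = 5.109*t^3 - 28.241*t^2 + 13.974*t + 19.074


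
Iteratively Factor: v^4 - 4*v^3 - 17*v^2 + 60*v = (v)*(v^3 - 4*v^2 - 17*v + 60) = v*(v - 3)*(v^2 - v - 20) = v*(v - 3)*(v + 4)*(v - 5)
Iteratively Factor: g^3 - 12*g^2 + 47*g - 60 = (g - 4)*(g^2 - 8*g + 15) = (g - 4)*(g - 3)*(g - 5)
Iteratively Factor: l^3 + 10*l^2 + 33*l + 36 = (l + 4)*(l^2 + 6*l + 9) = (l + 3)*(l + 4)*(l + 3)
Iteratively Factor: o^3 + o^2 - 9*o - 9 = (o + 3)*(o^2 - 2*o - 3) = (o - 3)*(o + 3)*(o + 1)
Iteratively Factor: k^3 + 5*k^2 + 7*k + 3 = (k + 1)*(k^2 + 4*k + 3) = (k + 1)^2*(k + 3)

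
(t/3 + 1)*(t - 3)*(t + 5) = t^3/3 + 5*t^2/3 - 3*t - 15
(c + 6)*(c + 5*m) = c^2 + 5*c*m + 6*c + 30*m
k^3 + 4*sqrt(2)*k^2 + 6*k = k*(k + sqrt(2))*(k + 3*sqrt(2))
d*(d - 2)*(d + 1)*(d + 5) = d^4 + 4*d^3 - 7*d^2 - 10*d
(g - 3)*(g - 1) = g^2 - 4*g + 3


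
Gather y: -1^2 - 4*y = -4*y - 1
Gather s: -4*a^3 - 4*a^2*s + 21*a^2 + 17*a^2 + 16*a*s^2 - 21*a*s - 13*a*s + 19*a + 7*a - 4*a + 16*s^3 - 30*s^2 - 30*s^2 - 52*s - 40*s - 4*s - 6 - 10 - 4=-4*a^3 + 38*a^2 + 22*a + 16*s^3 + s^2*(16*a - 60) + s*(-4*a^2 - 34*a - 96) - 20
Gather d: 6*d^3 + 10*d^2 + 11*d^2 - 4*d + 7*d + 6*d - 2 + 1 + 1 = 6*d^3 + 21*d^2 + 9*d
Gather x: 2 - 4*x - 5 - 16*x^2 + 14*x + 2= -16*x^2 + 10*x - 1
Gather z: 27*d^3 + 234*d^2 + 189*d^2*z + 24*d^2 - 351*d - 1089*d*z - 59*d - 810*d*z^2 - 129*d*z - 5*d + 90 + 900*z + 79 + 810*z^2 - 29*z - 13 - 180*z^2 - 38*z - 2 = 27*d^3 + 258*d^2 - 415*d + z^2*(630 - 810*d) + z*(189*d^2 - 1218*d + 833) + 154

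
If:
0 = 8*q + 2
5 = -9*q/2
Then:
No Solution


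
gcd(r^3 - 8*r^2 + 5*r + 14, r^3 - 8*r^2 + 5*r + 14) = r^3 - 8*r^2 + 5*r + 14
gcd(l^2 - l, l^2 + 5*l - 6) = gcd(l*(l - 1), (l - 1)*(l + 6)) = l - 1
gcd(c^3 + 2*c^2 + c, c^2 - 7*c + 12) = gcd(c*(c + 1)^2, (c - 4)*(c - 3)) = 1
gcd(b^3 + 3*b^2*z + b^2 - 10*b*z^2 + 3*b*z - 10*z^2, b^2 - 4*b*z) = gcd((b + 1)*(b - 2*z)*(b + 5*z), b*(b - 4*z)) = 1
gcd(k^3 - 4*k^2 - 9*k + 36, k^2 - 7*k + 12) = k^2 - 7*k + 12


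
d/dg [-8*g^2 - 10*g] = -16*g - 10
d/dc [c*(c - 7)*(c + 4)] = 3*c^2 - 6*c - 28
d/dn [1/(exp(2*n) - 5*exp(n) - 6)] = (5 - 2*exp(n))*exp(n)/(-exp(2*n) + 5*exp(n) + 6)^2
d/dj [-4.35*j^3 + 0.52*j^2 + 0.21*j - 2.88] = -13.05*j^2 + 1.04*j + 0.21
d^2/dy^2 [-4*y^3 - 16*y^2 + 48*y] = -24*y - 32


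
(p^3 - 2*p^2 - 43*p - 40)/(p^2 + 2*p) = (p^3 - 2*p^2 - 43*p - 40)/(p*(p + 2))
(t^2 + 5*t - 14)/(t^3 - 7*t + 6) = (t + 7)/(t^2 + 2*t - 3)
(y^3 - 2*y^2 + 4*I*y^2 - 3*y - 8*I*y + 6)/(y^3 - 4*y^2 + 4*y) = (y^2 + 4*I*y - 3)/(y*(y - 2))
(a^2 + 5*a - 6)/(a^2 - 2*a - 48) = (a - 1)/(a - 8)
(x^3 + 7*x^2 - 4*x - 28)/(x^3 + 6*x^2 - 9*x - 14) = (x + 2)/(x + 1)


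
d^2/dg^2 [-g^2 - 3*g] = -2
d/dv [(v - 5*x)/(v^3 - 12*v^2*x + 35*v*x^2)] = (-2*v + 7*x)/(v^2*(v^2 - 14*v*x + 49*x^2))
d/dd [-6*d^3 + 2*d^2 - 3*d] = -18*d^2 + 4*d - 3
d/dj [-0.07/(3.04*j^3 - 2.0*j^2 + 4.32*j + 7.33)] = (0.6384*j^2 - 0.28*j + 0.3024)/(3.04*j^3 - 2.0*j^2 + 4.32*j + 7.33)^2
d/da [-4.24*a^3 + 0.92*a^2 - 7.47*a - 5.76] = -12.72*a^2 + 1.84*a - 7.47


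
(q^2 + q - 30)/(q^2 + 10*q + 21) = (q^2 + q - 30)/(q^2 + 10*q + 21)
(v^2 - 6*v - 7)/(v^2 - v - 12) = (-v^2 + 6*v + 7)/(-v^2 + v + 12)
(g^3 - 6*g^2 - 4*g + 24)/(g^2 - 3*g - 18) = (g^2 - 4)/(g + 3)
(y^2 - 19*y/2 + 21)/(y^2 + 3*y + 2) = (y^2 - 19*y/2 + 21)/(y^2 + 3*y + 2)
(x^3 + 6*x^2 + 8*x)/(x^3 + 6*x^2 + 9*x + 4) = x*(x + 2)/(x^2 + 2*x + 1)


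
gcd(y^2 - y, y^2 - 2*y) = y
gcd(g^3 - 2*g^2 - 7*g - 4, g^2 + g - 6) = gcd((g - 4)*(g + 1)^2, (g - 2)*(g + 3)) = 1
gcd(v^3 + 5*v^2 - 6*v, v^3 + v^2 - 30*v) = v^2 + 6*v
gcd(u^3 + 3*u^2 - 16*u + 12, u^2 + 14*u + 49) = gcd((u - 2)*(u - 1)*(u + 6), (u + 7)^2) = 1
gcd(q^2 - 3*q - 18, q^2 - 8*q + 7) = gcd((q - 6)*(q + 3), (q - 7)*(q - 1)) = 1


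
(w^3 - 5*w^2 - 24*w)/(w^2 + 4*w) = (w^2 - 5*w - 24)/(w + 4)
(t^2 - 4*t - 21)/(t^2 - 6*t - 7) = (t + 3)/(t + 1)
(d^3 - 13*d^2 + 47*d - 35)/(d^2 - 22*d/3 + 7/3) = 3*(d^2 - 6*d + 5)/(3*d - 1)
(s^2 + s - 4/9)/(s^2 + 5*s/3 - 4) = (9*s^2 + 9*s - 4)/(3*(3*s^2 + 5*s - 12))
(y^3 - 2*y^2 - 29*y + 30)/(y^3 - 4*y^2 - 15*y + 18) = (y + 5)/(y + 3)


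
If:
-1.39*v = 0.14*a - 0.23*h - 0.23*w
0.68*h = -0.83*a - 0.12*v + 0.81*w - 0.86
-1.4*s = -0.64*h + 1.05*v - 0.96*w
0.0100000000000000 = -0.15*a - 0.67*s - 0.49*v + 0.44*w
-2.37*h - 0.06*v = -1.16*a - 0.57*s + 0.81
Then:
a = 0.12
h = -0.15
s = 0.56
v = 0.14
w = 1.07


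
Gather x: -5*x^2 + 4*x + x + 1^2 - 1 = -5*x^2 + 5*x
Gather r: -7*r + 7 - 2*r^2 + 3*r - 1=-2*r^2 - 4*r + 6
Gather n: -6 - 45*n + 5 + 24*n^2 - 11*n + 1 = 24*n^2 - 56*n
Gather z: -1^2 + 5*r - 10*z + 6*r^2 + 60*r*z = 6*r^2 + 5*r + z*(60*r - 10) - 1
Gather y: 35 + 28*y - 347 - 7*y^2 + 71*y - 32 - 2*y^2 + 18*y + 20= -9*y^2 + 117*y - 324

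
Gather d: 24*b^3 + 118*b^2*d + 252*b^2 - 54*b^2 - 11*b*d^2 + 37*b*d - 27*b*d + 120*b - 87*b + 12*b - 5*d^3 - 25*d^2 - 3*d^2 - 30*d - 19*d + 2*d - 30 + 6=24*b^3 + 198*b^2 + 45*b - 5*d^3 + d^2*(-11*b - 28) + d*(118*b^2 + 10*b - 47) - 24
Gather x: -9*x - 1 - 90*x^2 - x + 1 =-90*x^2 - 10*x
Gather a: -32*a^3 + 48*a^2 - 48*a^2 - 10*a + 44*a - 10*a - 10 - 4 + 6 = -32*a^3 + 24*a - 8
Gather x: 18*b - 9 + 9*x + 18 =18*b + 9*x + 9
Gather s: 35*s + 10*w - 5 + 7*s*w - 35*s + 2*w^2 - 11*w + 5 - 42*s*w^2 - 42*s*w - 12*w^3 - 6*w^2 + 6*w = s*(-42*w^2 - 35*w) - 12*w^3 - 4*w^2 + 5*w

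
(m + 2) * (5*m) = 5*m^2 + 10*m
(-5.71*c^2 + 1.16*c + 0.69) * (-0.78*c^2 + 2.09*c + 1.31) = 4.4538*c^4 - 12.8387*c^3 - 5.5939*c^2 + 2.9617*c + 0.9039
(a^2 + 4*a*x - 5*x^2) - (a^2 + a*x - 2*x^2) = 3*a*x - 3*x^2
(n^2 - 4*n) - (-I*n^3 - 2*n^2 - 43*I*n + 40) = I*n^3 + 3*n^2 - 4*n + 43*I*n - 40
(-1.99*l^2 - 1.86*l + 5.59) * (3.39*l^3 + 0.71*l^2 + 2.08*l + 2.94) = -6.7461*l^5 - 7.7183*l^4 + 13.4903*l^3 - 5.7505*l^2 + 6.1588*l + 16.4346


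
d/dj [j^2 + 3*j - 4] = 2*j + 3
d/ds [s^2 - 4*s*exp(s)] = -4*s*exp(s) + 2*s - 4*exp(s)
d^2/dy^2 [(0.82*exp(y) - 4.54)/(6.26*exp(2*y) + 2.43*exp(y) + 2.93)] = (32.133832*exp(4*y) - 724.120492*exp(3*y) - 297.426372*exp(2*y) + 300.440524*exp(y) + 39.363964)*exp(y)/(245.314376*exp(6*y) + 285.677604*exp(5*y) + 455.353026*exp(4*y) + 281.772351*exp(3*y) + 213.128493*exp(2*y) + 62.583921*exp(y) + 25.153757)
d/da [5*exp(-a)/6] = -5*exp(-a)/6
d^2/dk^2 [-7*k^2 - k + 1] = -14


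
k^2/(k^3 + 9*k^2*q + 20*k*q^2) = k/(k^2 + 9*k*q + 20*q^2)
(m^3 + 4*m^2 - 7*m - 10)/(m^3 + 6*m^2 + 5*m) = (m - 2)/m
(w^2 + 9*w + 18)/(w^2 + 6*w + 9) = (w + 6)/(w + 3)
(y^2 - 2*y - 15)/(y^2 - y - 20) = (y + 3)/(y + 4)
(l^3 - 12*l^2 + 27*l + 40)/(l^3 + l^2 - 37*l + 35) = (l^2 - 7*l - 8)/(l^2 + 6*l - 7)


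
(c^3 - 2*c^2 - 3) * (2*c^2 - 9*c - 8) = 2*c^5 - 13*c^4 + 10*c^3 + 10*c^2 + 27*c + 24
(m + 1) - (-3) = m + 4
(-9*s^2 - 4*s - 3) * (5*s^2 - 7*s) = -45*s^4 + 43*s^3 + 13*s^2 + 21*s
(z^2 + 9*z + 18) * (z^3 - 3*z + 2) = z^5 + 9*z^4 + 15*z^3 - 25*z^2 - 36*z + 36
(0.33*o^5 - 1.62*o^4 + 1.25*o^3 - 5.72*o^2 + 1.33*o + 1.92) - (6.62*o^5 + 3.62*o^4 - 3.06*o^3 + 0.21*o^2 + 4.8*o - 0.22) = -6.29*o^5 - 5.24*o^4 + 4.31*o^3 - 5.93*o^2 - 3.47*o + 2.14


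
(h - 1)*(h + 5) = h^2 + 4*h - 5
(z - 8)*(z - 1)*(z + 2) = z^3 - 7*z^2 - 10*z + 16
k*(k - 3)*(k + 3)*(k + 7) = k^4 + 7*k^3 - 9*k^2 - 63*k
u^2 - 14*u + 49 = (u - 7)^2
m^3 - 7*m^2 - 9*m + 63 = (m - 7)*(m - 3)*(m + 3)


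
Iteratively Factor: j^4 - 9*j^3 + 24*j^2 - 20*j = (j - 5)*(j^3 - 4*j^2 + 4*j) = (j - 5)*(j - 2)*(j^2 - 2*j) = j*(j - 5)*(j - 2)*(j - 2)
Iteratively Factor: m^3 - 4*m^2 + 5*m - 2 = (m - 2)*(m^2 - 2*m + 1) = (m - 2)*(m - 1)*(m - 1)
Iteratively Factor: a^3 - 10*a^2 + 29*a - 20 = (a - 1)*(a^2 - 9*a + 20) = (a - 4)*(a - 1)*(a - 5)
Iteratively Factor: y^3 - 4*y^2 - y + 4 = (y - 4)*(y^2 - 1) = (y - 4)*(y - 1)*(y + 1)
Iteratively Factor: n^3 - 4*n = (n)*(n^2 - 4) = n*(n + 2)*(n - 2)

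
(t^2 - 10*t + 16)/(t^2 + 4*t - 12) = (t - 8)/(t + 6)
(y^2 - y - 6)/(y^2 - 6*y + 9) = (y + 2)/(y - 3)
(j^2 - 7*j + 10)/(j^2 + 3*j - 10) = (j - 5)/(j + 5)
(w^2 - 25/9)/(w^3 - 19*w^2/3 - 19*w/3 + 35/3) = (w - 5/3)/(w^2 - 8*w + 7)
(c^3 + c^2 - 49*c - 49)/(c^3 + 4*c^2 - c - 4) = (c^2 - 49)/(c^2 + 3*c - 4)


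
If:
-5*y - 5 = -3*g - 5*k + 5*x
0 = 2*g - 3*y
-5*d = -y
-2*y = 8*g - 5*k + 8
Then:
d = y/5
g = 3*y/2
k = 14*y/5 + 8/5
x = 27*y/10 + 3/5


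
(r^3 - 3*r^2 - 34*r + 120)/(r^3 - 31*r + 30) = (r - 4)/(r - 1)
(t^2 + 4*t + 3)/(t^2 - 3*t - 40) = (t^2 + 4*t + 3)/(t^2 - 3*t - 40)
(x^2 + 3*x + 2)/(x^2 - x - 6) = (x + 1)/(x - 3)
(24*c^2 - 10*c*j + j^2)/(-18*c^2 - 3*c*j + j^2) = (-4*c + j)/(3*c + j)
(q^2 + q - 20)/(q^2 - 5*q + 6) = (q^2 + q - 20)/(q^2 - 5*q + 6)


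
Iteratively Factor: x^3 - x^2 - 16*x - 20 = (x + 2)*(x^2 - 3*x - 10) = (x + 2)^2*(x - 5)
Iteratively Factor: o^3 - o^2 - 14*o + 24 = (o - 3)*(o^2 + 2*o - 8) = (o - 3)*(o - 2)*(o + 4)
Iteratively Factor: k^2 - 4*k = (k - 4)*(k)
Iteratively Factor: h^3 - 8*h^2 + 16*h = (h - 4)*(h^2 - 4*h) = (h - 4)^2*(h)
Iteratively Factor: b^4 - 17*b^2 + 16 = (b - 1)*(b^3 + b^2 - 16*b - 16) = (b - 4)*(b - 1)*(b^2 + 5*b + 4) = (b - 4)*(b - 1)*(b + 4)*(b + 1)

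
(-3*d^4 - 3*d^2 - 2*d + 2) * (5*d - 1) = -15*d^5 + 3*d^4 - 15*d^3 - 7*d^2 + 12*d - 2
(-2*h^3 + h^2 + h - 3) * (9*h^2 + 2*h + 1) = -18*h^5 + 5*h^4 + 9*h^3 - 24*h^2 - 5*h - 3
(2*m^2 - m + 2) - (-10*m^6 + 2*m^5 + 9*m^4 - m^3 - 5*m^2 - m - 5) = 10*m^6 - 2*m^5 - 9*m^4 + m^3 + 7*m^2 + 7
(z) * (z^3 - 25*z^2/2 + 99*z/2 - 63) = z^4 - 25*z^3/2 + 99*z^2/2 - 63*z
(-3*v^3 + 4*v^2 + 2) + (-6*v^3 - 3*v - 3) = -9*v^3 + 4*v^2 - 3*v - 1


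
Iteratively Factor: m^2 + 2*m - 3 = (m - 1)*(m + 3)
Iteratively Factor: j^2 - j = (j - 1)*(j)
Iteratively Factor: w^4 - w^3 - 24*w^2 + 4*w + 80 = (w + 2)*(w^3 - 3*w^2 - 18*w + 40) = (w + 2)*(w + 4)*(w^2 - 7*w + 10) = (w - 2)*(w + 2)*(w + 4)*(w - 5)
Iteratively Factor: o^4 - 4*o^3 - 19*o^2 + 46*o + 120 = (o - 5)*(o^3 + o^2 - 14*o - 24) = (o - 5)*(o - 4)*(o^2 + 5*o + 6) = (o - 5)*(o - 4)*(o + 3)*(o + 2)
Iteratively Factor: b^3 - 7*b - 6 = (b + 1)*(b^2 - b - 6) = (b + 1)*(b + 2)*(b - 3)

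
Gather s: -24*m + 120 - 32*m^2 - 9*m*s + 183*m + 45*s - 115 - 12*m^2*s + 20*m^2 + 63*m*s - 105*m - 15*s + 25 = -12*m^2 + 54*m + s*(-12*m^2 + 54*m + 30) + 30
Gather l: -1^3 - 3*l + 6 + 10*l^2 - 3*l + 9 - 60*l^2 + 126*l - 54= -50*l^2 + 120*l - 40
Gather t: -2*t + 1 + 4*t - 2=2*t - 1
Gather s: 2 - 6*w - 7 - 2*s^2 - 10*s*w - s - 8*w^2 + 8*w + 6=-2*s^2 + s*(-10*w - 1) - 8*w^2 + 2*w + 1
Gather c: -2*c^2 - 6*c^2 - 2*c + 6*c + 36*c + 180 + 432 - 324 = -8*c^2 + 40*c + 288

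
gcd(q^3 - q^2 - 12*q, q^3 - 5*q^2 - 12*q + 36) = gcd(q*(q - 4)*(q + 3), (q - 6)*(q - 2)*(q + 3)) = q + 3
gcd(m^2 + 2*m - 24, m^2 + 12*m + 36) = m + 6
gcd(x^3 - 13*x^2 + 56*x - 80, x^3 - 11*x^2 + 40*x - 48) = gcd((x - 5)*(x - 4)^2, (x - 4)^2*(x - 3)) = x^2 - 8*x + 16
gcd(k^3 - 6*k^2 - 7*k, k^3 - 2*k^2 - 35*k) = k^2 - 7*k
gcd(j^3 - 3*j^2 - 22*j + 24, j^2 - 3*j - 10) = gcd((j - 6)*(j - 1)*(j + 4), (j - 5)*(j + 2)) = 1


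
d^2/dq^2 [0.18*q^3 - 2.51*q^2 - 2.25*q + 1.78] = 1.08*q - 5.02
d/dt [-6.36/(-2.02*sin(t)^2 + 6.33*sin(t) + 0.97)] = (40.2588 - 25.6944*sin(t))*cos(t)/(-2.02*sin(t)^2 + 6.33*sin(t) + 0.97)^2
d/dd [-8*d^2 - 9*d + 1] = -16*d - 9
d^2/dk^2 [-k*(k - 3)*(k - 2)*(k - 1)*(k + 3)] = -20*k^3 + 36*k^2 + 42*k - 54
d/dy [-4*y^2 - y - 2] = -8*y - 1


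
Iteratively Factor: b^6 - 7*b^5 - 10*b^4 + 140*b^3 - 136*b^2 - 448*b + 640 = (b - 5)*(b^5 - 2*b^4 - 20*b^3 + 40*b^2 + 64*b - 128) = (b - 5)*(b + 4)*(b^4 - 6*b^3 + 4*b^2 + 24*b - 32) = (b - 5)*(b - 4)*(b + 4)*(b^3 - 2*b^2 - 4*b + 8) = (b - 5)*(b - 4)*(b - 2)*(b + 4)*(b^2 - 4) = (b - 5)*(b - 4)*(b - 2)^2*(b + 4)*(b + 2)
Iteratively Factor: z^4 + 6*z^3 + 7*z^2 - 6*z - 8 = (z - 1)*(z^3 + 7*z^2 + 14*z + 8) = (z - 1)*(z + 4)*(z^2 + 3*z + 2) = (z - 1)*(z + 2)*(z + 4)*(z + 1)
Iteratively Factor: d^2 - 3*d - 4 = (d + 1)*(d - 4)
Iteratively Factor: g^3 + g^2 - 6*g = (g + 3)*(g^2 - 2*g) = (g - 2)*(g + 3)*(g)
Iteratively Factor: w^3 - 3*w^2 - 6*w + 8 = (w - 1)*(w^2 - 2*w - 8) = (w - 4)*(w - 1)*(w + 2)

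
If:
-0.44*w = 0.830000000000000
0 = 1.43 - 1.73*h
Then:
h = 0.83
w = -1.89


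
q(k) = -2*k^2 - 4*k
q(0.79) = -4.41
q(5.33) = -78.14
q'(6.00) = -28.00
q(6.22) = -102.26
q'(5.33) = -25.32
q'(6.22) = -28.88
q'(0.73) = -6.92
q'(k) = -4*k - 4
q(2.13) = -17.59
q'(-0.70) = -1.20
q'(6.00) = -28.00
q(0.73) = -3.99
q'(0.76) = -7.04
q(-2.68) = -3.64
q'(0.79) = -7.16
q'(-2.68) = 6.72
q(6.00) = -96.00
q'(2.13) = -12.52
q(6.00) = -96.00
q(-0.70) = 1.82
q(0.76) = -4.20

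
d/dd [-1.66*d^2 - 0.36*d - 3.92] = -3.32*d - 0.36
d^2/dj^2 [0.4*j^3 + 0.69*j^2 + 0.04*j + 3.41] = 2.4*j + 1.38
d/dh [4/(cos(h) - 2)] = 4*sin(h)/(cos(h) - 2)^2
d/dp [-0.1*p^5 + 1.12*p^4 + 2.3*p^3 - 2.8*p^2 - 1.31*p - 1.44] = -0.5*p^4 + 4.48*p^3 + 6.9*p^2 - 5.6*p - 1.31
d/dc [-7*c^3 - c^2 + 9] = c*(-21*c - 2)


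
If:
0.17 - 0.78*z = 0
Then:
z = 0.22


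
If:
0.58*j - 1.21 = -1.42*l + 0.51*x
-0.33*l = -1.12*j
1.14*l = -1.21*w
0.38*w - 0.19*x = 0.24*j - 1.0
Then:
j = 0.42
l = 1.42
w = -1.34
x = 2.06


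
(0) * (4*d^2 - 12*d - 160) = 0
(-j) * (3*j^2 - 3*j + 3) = -3*j^3 + 3*j^2 - 3*j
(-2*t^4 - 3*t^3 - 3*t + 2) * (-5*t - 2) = 10*t^5 + 19*t^4 + 6*t^3 + 15*t^2 - 4*t - 4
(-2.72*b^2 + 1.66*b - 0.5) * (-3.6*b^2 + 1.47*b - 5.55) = 9.792*b^4 - 9.9744*b^3 + 19.3362*b^2 - 9.948*b + 2.775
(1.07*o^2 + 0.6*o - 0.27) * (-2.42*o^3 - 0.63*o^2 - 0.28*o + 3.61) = -2.5894*o^5 - 2.1261*o^4 - 0.0242000000000001*o^3 + 3.8648*o^2 + 2.2416*o - 0.9747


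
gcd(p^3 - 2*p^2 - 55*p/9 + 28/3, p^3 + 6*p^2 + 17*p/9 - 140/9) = p^2 + p - 28/9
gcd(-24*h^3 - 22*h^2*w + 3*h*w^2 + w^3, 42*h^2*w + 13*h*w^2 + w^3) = 6*h + w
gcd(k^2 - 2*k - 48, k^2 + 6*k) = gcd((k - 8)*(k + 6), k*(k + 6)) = k + 6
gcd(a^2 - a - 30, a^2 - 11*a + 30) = a - 6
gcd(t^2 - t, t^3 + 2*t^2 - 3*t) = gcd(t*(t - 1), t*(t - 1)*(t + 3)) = t^2 - t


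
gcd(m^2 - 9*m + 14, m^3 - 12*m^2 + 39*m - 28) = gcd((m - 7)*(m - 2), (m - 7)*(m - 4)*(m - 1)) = m - 7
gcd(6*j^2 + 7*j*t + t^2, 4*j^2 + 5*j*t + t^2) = j + t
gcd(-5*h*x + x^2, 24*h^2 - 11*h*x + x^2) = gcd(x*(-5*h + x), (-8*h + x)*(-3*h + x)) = 1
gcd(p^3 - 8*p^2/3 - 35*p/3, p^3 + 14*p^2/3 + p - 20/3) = 1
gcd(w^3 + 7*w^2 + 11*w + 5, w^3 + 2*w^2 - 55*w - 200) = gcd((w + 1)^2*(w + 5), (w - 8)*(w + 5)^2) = w + 5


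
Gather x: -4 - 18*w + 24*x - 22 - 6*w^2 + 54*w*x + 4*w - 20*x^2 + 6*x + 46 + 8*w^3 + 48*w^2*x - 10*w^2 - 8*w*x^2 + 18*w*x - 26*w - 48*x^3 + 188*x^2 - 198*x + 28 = 8*w^3 - 16*w^2 - 40*w - 48*x^3 + x^2*(168 - 8*w) + x*(48*w^2 + 72*w - 168) + 48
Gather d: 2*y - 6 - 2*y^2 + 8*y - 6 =-2*y^2 + 10*y - 12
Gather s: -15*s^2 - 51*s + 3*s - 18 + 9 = -15*s^2 - 48*s - 9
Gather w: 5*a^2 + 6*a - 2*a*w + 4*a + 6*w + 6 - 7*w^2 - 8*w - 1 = 5*a^2 + 10*a - 7*w^2 + w*(-2*a - 2) + 5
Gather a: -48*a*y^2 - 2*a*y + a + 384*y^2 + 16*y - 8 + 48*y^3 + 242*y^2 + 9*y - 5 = a*(-48*y^2 - 2*y + 1) + 48*y^3 + 626*y^2 + 25*y - 13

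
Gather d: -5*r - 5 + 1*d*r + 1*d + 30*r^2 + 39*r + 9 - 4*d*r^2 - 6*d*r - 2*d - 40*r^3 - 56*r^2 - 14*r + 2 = d*(-4*r^2 - 5*r - 1) - 40*r^3 - 26*r^2 + 20*r + 6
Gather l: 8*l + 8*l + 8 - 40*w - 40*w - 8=16*l - 80*w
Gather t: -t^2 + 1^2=1 - t^2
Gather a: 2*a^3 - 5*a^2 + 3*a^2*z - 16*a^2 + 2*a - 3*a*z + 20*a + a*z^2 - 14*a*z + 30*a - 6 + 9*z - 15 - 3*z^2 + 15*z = 2*a^3 + a^2*(3*z - 21) + a*(z^2 - 17*z + 52) - 3*z^2 + 24*z - 21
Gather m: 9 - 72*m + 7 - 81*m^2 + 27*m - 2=-81*m^2 - 45*m + 14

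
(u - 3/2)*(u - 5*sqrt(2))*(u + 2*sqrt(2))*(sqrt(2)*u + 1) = sqrt(2)*u^4 - 5*u^3 - 3*sqrt(2)*u^3/2 - 23*sqrt(2)*u^2 + 15*u^2/2 - 20*u + 69*sqrt(2)*u/2 + 30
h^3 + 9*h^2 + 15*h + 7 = (h + 1)^2*(h + 7)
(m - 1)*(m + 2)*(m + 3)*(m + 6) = m^4 + 10*m^3 + 25*m^2 - 36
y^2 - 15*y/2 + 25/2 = (y - 5)*(y - 5/2)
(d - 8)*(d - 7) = d^2 - 15*d + 56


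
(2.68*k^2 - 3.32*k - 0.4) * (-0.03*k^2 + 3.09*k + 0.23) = -0.0804*k^4 + 8.3808*k^3 - 9.6304*k^2 - 1.9996*k - 0.092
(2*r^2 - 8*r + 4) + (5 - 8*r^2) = -6*r^2 - 8*r + 9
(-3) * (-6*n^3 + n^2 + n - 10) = 18*n^3 - 3*n^2 - 3*n + 30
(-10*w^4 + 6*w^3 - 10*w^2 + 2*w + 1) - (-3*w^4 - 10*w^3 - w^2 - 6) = -7*w^4 + 16*w^3 - 9*w^2 + 2*w + 7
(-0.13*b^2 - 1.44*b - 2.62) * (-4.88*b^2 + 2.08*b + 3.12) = 0.6344*b^4 + 6.7568*b^3 + 9.3848*b^2 - 9.9424*b - 8.1744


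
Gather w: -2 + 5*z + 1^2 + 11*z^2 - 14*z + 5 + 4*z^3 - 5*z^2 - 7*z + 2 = 4*z^3 + 6*z^2 - 16*z + 6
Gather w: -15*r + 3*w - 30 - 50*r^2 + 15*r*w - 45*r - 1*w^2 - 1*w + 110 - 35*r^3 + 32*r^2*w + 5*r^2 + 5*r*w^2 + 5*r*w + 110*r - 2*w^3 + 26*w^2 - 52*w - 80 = -35*r^3 - 45*r^2 + 50*r - 2*w^3 + w^2*(5*r + 25) + w*(32*r^2 + 20*r - 50)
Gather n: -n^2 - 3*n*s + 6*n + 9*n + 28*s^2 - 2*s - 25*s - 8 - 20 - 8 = -n^2 + n*(15 - 3*s) + 28*s^2 - 27*s - 36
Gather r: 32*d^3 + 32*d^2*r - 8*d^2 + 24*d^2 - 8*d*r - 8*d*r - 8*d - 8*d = 32*d^3 + 16*d^2 - 16*d + r*(32*d^2 - 16*d)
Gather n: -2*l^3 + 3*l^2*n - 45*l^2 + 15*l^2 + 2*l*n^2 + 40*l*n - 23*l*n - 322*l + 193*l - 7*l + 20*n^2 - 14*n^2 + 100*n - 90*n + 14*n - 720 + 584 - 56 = -2*l^3 - 30*l^2 - 136*l + n^2*(2*l + 6) + n*(3*l^2 + 17*l + 24) - 192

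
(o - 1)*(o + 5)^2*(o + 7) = o^4 + 16*o^3 + 78*o^2 + 80*o - 175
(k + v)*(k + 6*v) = k^2 + 7*k*v + 6*v^2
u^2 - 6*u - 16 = (u - 8)*(u + 2)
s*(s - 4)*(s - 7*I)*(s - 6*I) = s^4 - 4*s^3 - 13*I*s^3 - 42*s^2 + 52*I*s^2 + 168*s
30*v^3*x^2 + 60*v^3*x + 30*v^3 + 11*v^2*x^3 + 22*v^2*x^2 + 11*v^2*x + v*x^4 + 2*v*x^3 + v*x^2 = (5*v + x)*(6*v + x)*(x + 1)*(v*x + v)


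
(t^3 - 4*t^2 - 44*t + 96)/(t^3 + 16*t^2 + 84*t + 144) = (t^2 - 10*t + 16)/(t^2 + 10*t + 24)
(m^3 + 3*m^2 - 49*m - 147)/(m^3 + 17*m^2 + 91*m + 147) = (m - 7)/(m + 7)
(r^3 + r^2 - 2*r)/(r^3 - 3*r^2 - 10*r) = (r - 1)/(r - 5)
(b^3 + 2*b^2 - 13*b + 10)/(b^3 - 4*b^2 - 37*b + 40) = (b - 2)/(b - 8)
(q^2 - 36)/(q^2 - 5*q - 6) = (q + 6)/(q + 1)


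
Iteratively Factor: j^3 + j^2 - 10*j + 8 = (j - 2)*(j^2 + 3*j - 4) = (j - 2)*(j - 1)*(j + 4)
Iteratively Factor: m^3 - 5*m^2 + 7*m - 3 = (m - 1)*(m^2 - 4*m + 3) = (m - 3)*(m - 1)*(m - 1)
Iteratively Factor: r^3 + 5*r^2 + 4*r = (r)*(r^2 + 5*r + 4) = r*(r + 4)*(r + 1)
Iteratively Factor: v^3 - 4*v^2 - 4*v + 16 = (v - 4)*(v^2 - 4) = (v - 4)*(v + 2)*(v - 2)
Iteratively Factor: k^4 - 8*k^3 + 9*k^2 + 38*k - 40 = (k - 4)*(k^3 - 4*k^2 - 7*k + 10) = (k - 5)*(k - 4)*(k^2 + k - 2) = (k - 5)*(k - 4)*(k + 2)*(k - 1)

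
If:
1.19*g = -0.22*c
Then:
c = -5.40909090909091*g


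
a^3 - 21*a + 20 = (a - 4)*(a - 1)*(a + 5)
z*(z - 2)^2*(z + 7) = z^4 + 3*z^3 - 24*z^2 + 28*z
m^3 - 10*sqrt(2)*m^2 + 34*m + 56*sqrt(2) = (m - 7*sqrt(2))*(m - 4*sqrt(2))*(m + sqrt(2))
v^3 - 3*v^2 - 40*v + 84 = (v - 7)*(v - 2)*(v + 6)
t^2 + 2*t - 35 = (t - 5)*(t + 7)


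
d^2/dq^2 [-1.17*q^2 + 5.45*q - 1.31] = -2.34000000000000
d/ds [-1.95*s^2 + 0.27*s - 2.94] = 0.27 - 3.9*s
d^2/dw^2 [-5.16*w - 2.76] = 0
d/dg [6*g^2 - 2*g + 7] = 12*g - 2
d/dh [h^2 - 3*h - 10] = 2*h - 3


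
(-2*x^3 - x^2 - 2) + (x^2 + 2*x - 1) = -2*x^3 + 2*x - 3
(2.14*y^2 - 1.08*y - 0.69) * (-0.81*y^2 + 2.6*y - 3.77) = -1.7334*y^4 + 6.4388*y^3 - 10.3169*y^2 + 2.2776*y + 2.6013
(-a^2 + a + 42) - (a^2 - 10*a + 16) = -2*a^2 + 11*a + 26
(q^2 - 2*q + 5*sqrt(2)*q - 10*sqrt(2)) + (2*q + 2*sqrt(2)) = q^2 + 5*sqrt(2)*q - 8*sqrt(2)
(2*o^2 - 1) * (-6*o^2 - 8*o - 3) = -12*o^4 - 16*o^3 + 8*o + 3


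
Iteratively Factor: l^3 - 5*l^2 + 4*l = (l)*(l^2 - 5*l + 4) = l*(l - 4)*(l - 1)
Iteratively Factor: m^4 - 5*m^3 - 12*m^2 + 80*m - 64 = (m + 4)*(m^3 - 9*m^2 + 24*m - 16) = (m - 1)*(m + 4)*(m^2 - 8*m + 16) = (m - 4)*(m - 1)*(m + 4)*(m - 4)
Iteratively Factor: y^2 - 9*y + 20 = (y - 5)*(y - 4)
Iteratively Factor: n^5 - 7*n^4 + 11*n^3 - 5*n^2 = (n - 5)*(n^4 - 2*n^3 + n^2) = n*(n - 5)*(n^3 - 2*n^2 + n) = n^2*(n - 5)*(n^2 - 2*n + 1) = n^2*(n - 5)*(n - 1)*(n - 1)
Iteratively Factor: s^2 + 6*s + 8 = (s + 2)*(s + 4)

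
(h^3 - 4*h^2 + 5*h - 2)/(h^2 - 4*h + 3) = (h^2 - 3*h + 2)/(h - 3)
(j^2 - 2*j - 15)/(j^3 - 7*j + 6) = (j - 5)/(j^2 - 3*j + 2)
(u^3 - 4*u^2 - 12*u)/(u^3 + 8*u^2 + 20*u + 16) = u*(u - 6)/(u^2 + 6*u + 8)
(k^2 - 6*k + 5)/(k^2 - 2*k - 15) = (k - 1)/(k + 3)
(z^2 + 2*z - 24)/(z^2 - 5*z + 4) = (z + 6)/(z - 1)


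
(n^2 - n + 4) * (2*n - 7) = 2*n^3 - 9*n^2 + 15*n - 28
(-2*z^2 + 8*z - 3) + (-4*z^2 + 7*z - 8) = -6*z^2 + 15*z - 11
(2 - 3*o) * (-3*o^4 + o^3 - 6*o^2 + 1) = 9*o^5 - 9*o^4 + 20*o^3 - 12*o^2 - 3*o + 2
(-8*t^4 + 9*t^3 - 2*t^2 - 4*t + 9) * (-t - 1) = 8*t^5 - t^4 - 7*t^3 + 6*t^2 - 5*t - 9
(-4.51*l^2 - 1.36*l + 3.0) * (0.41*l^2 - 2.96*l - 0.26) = -1.8491*l^4 + 12.792*l^3 + 6.4282*l^2 - 8.5264*l - 0.78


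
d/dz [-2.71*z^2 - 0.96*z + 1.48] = -5.42*z - 0.96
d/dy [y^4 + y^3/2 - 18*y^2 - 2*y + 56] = 4*y^3 + 3*y^2/2 - 36*y - 2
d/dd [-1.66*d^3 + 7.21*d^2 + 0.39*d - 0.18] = -4.98*d^2 + 14.42*d + 0.39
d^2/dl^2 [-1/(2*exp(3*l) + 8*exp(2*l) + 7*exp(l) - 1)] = (-2*(6*exp(2*l) + 16*exp(l) + 7)^2*exp(l) + (18*exp(2*l) + 32*exp(l) + 7)*(2*exp(3*l) + 8*exp(2*l) + 7*exp(l) - 1))*exp(l)/(2*exp(3*l) + 8*exp(2*l) + 7*exp(l) - 1)^3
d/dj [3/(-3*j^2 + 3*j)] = (2*j - 1)/(j^2*(j - 1)^2)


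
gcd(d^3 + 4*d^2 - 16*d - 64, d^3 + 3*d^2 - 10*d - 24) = d + 4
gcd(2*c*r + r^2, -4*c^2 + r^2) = 2*c + r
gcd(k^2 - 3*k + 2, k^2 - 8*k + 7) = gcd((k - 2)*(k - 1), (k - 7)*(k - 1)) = k - 1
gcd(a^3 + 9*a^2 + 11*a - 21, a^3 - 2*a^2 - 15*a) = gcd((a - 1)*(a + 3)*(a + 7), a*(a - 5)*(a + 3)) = a + 3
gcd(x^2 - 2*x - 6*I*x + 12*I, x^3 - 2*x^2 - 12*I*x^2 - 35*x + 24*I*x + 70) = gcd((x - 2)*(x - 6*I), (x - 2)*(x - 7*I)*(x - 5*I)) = x - 2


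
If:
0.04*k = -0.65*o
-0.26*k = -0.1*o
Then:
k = 0.00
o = 0.00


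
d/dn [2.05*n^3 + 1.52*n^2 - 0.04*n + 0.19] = 6.15*n^2 + 3.04*n - 0.04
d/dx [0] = 0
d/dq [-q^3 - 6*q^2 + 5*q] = -3*q^2 - 12*q + 5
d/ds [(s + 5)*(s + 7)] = 2*s + 12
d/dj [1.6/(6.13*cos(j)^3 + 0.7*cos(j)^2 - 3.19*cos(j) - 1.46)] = (29.424*cos(j)^2 + 2.24*cos(j) - 5.104)*sin(j)/(6.13*cos(j)^3 + 0.7*cos(j)^2 - 3.19*cos(j) - 1.46)^2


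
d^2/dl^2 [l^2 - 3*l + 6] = 2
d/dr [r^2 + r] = 2*r + 1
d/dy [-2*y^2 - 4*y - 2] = -4*y - 4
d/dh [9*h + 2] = 9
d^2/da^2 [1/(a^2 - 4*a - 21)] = 2*(a^2 - 4*a - 4*(a - 2)^2 - 21)/(-a^2 + 4*a + 21)^3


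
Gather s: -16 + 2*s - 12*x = 2*s - 12*x - 16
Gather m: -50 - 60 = -110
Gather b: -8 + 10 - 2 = 0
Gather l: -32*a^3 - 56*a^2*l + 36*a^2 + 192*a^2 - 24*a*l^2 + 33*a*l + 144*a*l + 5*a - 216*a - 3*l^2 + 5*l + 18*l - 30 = -32*a^3 + 228*a^2 - 211*a + l^2*(-24*a - 3) + l*(-56*a^2 + 177*a + 23) - 30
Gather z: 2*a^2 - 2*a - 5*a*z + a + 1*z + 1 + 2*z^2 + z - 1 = 2*a^2 - a + 2*z^2 + z*(2 - 5*a)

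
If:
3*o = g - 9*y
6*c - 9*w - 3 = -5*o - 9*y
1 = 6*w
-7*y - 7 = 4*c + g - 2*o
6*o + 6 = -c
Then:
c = 1236/289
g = -603/34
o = -495/289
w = 1/6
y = -809/578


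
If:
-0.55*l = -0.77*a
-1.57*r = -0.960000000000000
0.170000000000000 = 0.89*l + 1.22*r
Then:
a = -0.46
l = -0.65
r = 0.61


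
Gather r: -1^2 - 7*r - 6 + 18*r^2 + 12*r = 18*r^2 + 5*r - 7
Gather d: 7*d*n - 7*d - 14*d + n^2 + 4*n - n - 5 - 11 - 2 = d*(7*n - 21) + n^2 + 3*n - 18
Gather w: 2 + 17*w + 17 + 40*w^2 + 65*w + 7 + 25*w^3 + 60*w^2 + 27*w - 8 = 25*w^3 + 100*w^2 + 109*w + 18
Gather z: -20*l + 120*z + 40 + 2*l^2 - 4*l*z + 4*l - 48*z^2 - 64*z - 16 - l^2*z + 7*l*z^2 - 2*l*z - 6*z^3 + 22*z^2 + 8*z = 2*l^2 - 16*l - 6*z^3 + z^2*(7*l - 26) + z*(-l^2 - 6*l + 64) + 24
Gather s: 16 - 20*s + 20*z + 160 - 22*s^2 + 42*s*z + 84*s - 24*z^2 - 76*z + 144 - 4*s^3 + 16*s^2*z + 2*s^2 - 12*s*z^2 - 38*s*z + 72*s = -4*s^3 + s^2*(16*z - 20) + s*(-12*z^2 + 4*z + 136) - 24*z^2 - 56*z + 320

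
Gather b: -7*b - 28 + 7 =-7*b - 21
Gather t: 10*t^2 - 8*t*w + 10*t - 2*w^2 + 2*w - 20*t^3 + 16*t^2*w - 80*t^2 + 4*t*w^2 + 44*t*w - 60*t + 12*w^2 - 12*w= -20*t^3 + t^2*(16*w - 70) + t*(4*w^2 + 36*w - 50) + 10*w^2 - 10*w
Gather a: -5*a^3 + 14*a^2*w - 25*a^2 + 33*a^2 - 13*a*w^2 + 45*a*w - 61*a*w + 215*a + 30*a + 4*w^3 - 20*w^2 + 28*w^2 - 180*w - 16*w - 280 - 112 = -5*a^3 + a^2*(14*w + 8) + a*(-13*w^2 - 16*w + 245) + 4*w^3 + 8*w^2 - 196*w - 392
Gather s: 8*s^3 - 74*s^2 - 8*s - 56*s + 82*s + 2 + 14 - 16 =8*s^3 - 74*s^2 + 18*s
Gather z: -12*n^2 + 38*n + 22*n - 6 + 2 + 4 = -12*n^2 + 60*n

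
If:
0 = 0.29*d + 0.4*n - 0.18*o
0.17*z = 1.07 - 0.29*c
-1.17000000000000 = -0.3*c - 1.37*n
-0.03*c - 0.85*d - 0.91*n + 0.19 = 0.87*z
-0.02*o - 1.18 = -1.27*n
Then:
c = 0.29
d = -6.57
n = 0.79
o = -8.82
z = 5.80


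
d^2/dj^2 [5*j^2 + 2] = 10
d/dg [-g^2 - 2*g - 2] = -2*g - 2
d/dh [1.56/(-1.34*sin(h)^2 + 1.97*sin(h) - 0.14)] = (4.1808*sin(h) - 3.0732)*cos(h)/(1.34*sin(h)^2 - 1.97*sin(h) + 0.14)^2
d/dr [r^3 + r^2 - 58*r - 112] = 3*r^2 + 2*r - 58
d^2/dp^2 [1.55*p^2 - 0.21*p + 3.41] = 3.10000000000000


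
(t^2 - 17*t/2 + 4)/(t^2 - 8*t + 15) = (t^2 - 17*t/2 + 4)/(t^2 - 8*t + 15)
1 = 1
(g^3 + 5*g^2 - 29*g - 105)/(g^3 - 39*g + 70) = (g + 3)/(g - 2)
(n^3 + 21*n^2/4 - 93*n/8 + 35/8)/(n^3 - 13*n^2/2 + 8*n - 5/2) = (4*n^2 + 23*n - 35)/(4*(n^2 - 6*n + 5))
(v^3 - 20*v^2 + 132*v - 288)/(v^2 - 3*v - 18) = (v^2 - 14*v + 48)/(v + 3)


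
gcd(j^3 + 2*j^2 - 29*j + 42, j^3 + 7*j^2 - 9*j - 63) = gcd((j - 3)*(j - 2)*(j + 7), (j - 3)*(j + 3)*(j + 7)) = j^2 + 4*j - 21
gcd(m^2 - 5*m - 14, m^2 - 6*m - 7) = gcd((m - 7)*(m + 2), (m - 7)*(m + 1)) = m - 7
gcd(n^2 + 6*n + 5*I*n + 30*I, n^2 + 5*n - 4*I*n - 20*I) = 1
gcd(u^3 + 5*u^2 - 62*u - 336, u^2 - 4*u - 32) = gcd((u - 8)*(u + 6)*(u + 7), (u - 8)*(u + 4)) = u - 8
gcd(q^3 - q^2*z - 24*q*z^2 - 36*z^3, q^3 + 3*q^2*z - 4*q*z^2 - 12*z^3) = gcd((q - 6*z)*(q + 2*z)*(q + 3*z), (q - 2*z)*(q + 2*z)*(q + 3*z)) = q^2 + 5*q*z + 6*z^2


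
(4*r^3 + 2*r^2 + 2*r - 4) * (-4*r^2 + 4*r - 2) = -16*r^5 + 8*r^4 - 8*r^3 + 20*r^2 - 20*r + 8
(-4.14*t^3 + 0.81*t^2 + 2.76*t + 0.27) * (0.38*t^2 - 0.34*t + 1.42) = -1.5732*t^5 + 1.7154*t^4 - 5.1054*t^3 + 0.3144*t^2 + 3.8274*t + 0.3834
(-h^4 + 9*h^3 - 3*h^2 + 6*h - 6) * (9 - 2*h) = 2*h^5 - 27*h^4 + 87*h^3 - 39*h^2 + 66*h - 54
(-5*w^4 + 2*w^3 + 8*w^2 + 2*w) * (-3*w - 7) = 15*w^5 + 29*w^4 - 38*w^3 - 62*w^2 - 14*w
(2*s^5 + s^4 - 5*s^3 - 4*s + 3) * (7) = 14*s^5 + 7*s^4 - 35*s^3 - 28*s + 21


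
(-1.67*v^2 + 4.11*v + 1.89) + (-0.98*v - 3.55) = -1.67*v^2 + 3.13*v - 1.66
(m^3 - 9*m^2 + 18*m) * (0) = 0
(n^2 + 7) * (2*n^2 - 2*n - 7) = 2*n^4 - 2*n^3 + 7*n^2 - 14*n - 49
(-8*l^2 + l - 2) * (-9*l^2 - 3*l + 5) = 72*l^4 + 15*l^3 - 25*l^2 + 11*l - 10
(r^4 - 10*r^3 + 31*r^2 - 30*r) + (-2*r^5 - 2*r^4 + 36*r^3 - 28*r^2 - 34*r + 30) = -2*r^5 - r^4 + 26*r^3 + 3*r^2 - 64*r + 30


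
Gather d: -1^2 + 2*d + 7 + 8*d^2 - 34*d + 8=8*d^2 - 32*d + 14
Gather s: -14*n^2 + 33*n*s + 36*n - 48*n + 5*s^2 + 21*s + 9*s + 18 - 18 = -14*n^2 - 12*n + 5*s^2 + s*(33*n + 30)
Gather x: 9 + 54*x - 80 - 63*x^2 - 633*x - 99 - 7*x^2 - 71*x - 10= -70*x^2 - 650*x - 180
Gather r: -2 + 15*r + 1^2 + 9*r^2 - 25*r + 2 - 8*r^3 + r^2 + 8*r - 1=-8*r^3 + 10*r^2 - 2*r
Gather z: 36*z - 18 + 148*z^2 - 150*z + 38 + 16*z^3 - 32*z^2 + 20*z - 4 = 16*z^3 + 116*z^2 - 94*z + 16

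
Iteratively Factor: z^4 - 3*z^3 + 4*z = (z + 1)*(z^3 - 4*z^2 + 4*z) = z*(z + 1)*(z^2 - 4*z + 4) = z*(z - 2)*(z + 1)*(z - 2)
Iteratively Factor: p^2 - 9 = (p - 3)*(p + 3)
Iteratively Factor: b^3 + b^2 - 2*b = (b + 2)*(b^2 - b) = (b - 1)*(b + 2)*(b)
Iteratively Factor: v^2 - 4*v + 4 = (v - 2)*(v - 2)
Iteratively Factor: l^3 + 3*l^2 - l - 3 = (l - 1)*(l^2 + 4*l + 3) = (l - 1)*(l + 1)*(l + 3)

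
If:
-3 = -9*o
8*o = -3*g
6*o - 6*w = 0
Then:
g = -8/9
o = 1/3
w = 1/3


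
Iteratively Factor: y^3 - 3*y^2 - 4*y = (y + 1)*(y^2 - 4*y) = (y - 4)*(y + 1)*(y)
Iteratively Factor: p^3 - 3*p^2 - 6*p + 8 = (p - 4)*(p^2 + p - 2) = (p - 4)*(p + 2)*(p - 1)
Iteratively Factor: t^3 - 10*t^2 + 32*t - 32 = (t - 4)*(t^2 - 6*t + 8) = (t - 4)*(t - 2)*(t - 4)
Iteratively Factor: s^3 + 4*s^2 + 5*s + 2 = (s + 1)*(s^2 + 3*s + 2) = (s + 1)*(s + 2)*(s + 1)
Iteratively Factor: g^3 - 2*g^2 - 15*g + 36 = (g + 4)*(g^2 - 6*g + 9) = (g - 3)*(g + 4)*(g - 3)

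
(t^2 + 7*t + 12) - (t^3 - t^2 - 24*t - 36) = -t^3 + 2*t^2 + 31*t + 48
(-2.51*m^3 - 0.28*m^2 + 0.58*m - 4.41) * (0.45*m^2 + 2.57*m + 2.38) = -1.1295*m^5 - 6.5767*m^4 - 6.4324*m^3 - 1.1603*m^2 - 9.9533*m - 10.4958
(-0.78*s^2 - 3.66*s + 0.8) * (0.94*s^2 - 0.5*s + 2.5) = -0.7332*s^4 - 3.0504*s^3 + 0.632*s^2 - 9.55*s + 2.0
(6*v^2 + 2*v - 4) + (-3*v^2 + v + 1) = 3*v^2 + 3*v - 3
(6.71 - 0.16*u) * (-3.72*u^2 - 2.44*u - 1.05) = 0.5952*u^3 - 24.5708*u^2 - 16.2044*u - 7.0455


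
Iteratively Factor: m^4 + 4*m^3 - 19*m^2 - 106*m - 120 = (m - 5)*(m^3 + 9*m^2 + 26*m + 24) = (m - 5)*(m + 3)*(m^2 + 6*m + 8) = (m - 5)*(m + 2)*(m + 3)*(m + 4)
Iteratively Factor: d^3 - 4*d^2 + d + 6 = (d - 3)*(d^2 - d - 2) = (d - 3)*(d + 1)*(d - 2)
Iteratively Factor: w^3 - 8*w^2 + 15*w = (w - 3)*(w^2 - 5*w) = w*(w - 3)*(w - 5)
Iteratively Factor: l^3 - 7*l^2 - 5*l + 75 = (l - 5)*(l^2 - 2*l - 15) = (l - 5)^2*(l + 3)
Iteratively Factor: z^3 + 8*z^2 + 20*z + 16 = (z + 2)*(z^2 + 6*z + 8) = (z + 2)^2*(z + 4)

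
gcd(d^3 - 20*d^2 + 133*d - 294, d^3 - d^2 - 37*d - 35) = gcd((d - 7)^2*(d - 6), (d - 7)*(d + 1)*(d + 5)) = d - 7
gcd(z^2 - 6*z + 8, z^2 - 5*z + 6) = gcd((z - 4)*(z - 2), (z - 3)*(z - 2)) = z - 2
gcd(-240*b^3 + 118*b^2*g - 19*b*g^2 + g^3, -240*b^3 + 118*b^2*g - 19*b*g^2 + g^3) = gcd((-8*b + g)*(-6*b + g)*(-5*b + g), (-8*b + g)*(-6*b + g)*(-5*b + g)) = 240*b^3 - 118*b^2*g + 19*b*g^2 - g^3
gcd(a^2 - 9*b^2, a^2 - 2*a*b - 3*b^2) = a - 3*b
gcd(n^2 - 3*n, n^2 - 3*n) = n^2 - 3*n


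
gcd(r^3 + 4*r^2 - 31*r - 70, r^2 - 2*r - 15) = r - 5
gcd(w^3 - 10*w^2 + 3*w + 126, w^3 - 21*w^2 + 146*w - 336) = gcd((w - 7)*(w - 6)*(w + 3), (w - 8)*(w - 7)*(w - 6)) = w^2 - 13*w + 42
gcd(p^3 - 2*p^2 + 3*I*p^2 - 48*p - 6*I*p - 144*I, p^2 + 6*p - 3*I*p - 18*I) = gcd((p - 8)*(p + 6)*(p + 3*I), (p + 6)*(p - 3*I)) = p + 6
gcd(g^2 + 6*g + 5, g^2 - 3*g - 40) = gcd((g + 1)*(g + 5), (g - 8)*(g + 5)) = g + 5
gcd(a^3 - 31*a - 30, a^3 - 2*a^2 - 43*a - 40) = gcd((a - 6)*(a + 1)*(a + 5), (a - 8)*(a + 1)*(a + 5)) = a^2 + 6*a + 5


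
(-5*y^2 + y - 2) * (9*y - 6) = -45*y^3 + 39*y^2 - 24*y + 12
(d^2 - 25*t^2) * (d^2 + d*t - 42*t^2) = d^4 + d^3*t - 67*d^2*t^2 - 25*d*t^3 + 1050*t^4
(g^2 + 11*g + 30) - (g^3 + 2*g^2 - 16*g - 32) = -g^3 - g^2 + 27*g + 62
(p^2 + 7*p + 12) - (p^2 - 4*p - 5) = 11*p + 17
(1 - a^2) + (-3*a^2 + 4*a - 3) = -4*a^2 + 4*a - 2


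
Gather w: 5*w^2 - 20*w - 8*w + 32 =5*w^2 - 28*w + 32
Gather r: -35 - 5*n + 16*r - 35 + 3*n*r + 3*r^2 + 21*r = -5*n + 3*r^2 + r*(3*n + 37) - 70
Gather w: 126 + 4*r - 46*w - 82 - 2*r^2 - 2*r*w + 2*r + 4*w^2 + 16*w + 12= -2*r^2 + 6*r + 4*w^2 + w*(-2*r - 30) + 56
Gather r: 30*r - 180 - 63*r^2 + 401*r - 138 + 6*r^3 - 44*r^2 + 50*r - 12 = 6*r^3 - 107*r^2 + 481*r - 330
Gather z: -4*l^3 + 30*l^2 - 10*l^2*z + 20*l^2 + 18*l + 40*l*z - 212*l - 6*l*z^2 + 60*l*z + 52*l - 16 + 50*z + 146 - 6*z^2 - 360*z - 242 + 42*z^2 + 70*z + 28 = -4*l^3 + 50*l^2 - 142*l + z^2*(36 - 6*l) + z*(-10*l^2 + 100*l - 240) - 84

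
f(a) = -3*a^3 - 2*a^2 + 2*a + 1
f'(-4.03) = -128.05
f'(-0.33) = 2.34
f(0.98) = -1.78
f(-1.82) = 8.82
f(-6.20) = 626.70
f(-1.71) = 6.73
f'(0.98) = -10.56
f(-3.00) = 58.00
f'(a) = -9*a^2 - 4*a + 2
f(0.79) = -0.15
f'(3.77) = -141.00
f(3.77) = -180.63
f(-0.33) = 0.23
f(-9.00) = 2008.00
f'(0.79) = -6.78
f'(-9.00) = -691.00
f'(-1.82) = -20.53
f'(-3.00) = -67.00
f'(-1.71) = -17.48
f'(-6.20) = -319.16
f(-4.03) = 156.81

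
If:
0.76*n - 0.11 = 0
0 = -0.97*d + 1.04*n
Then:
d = 0.16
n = 0.14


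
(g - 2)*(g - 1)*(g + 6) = g^3 + 3*g^2 - 16*g + 12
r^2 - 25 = (r - 5)*(r + 5)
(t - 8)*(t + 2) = t^2 - 6*t - 16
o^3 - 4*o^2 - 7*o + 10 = (o - 5)*(o - 1)*(o + 2)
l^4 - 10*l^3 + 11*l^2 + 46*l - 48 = (l - 8)*(l - 3)*(l - 1)*(l + 2)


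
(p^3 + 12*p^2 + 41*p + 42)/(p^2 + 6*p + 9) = (p^2 + 9*p + 14)/(p + 3)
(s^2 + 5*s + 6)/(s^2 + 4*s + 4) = (s + 3)/(s + 2)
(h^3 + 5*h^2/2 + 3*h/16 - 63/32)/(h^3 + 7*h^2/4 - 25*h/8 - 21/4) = (16*h^2 + 16*h - 21)/(4*(4*h^2 + h - 14))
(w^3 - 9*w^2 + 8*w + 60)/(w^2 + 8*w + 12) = (w^2 - 11*w + 30)/(w + 6)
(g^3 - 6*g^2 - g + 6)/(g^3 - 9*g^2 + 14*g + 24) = (g - 1)/(g - 4)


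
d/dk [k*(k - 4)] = 2*k - 4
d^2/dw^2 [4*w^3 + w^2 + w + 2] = 24*w + 2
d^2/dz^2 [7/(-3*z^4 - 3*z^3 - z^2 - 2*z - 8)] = 14*((18*z^2 + 9*z + 1)*(3*z^4 + 3*z^3 + z^2 + 2*z + 8) - (12*z^3 + 9*z^2 + 2*z + 2)^2)/(3*z^4 + 3*z^3 + z^2 + 2*z + 8)^3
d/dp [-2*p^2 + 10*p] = 10 - 4*p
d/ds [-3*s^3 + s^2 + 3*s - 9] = -9*s^2 + 2*s + 3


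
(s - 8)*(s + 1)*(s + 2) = s^3 - 5*s^2 - 22*s - 16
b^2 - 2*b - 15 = (b - 5)*(b + 3)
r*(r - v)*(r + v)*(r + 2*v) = r^4 + 2*r^3*v - r^2*v^2 - 2*r*v^3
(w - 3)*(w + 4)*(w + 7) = w^3 + 8*w^2 - 5*w - 84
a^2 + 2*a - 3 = (a - 1)*(a + 3)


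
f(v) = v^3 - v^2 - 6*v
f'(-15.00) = 699.00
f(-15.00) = -3510.00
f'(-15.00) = 699.00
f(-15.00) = -3510.00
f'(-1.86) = 8.10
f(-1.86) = 1.27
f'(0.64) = -6.05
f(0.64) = -3.99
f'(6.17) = 95.87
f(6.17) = 159.80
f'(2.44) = 6.98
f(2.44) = -6.07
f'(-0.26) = -5.28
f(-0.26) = 1.47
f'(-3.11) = 29.24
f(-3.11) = -21.09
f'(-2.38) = 15.75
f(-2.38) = -4.87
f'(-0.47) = -4.40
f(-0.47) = 2.50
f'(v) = 3*v^2 - 2*v - 6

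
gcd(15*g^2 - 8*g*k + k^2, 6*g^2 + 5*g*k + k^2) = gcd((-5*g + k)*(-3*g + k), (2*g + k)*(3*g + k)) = 1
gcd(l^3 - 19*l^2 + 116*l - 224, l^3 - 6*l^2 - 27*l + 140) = l^2 - 11*l + 28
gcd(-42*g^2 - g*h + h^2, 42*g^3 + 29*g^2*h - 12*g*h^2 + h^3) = 7*g - h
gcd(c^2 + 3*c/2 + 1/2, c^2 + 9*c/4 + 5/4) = c + 1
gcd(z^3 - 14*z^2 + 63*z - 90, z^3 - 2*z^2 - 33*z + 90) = z^2 - 8*z + 15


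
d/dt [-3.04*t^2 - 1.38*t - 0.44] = -6.08*t - 1.38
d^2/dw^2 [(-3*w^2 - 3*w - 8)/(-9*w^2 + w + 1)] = 10*(54*w^3 + 405*w^2 - 27*w + 16)/(729*w^6 - 243*w^5 - 216*w^4 + 53*w^3 + 24*w^2 - 3*w - 1)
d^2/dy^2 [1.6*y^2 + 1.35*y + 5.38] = 3.20000000000000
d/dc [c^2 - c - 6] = 2*c - 1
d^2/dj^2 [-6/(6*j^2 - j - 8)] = 12*(-36*j^2 + 6*j + (12*j - 1)^2 + 48)/(-6*j^2 + j + 8)^3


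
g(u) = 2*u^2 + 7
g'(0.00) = 0.00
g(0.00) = 7.00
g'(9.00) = 36.00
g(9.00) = 169.00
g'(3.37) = 13.48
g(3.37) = 29.71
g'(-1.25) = -5.00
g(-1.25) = 10.12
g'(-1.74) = -6.96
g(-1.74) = 13.06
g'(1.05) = 4.20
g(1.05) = 9.20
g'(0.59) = 2.36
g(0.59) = 7.70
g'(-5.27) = -21.08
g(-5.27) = 62.55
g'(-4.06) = -16.24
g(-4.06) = 39.97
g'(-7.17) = -28.68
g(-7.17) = 109.82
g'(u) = 4*u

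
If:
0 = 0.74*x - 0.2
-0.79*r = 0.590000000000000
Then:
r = -0.75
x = 0.27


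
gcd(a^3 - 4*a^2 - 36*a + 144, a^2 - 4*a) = a - 4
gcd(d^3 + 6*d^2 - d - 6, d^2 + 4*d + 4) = 1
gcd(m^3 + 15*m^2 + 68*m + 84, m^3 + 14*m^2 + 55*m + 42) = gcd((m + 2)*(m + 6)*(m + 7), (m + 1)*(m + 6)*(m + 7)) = m^2 + 13*m + 42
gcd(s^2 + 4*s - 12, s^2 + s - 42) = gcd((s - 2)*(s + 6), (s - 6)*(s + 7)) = 1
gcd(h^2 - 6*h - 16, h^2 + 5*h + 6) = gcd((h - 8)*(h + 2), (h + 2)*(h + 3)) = h + 2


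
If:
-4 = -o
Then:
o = 4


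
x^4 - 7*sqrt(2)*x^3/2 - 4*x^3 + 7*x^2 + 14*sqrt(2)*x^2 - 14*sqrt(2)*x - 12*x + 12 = (x - 2)^2*(x - 3*sqrt(2))*(x - sqrt(2)/2)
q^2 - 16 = (q - 4)*(q + 4)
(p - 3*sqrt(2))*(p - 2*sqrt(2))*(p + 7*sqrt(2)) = p^3 + 2*sqrt(2)*p^2 - 58*p + 84*sqrt(2)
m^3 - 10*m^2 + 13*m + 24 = (m - 8)*(m - 3)*(m + 1)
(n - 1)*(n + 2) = n^2 + n - 2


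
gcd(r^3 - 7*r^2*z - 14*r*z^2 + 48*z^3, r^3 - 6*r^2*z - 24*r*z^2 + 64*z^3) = r^2 - 10*r*z + 16*z^2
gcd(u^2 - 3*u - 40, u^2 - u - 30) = u + 5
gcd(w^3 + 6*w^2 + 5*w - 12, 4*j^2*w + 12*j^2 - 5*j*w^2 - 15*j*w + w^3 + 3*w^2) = w + 3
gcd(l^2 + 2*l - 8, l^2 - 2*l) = l - 2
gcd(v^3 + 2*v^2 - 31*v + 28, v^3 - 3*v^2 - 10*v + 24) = v - 4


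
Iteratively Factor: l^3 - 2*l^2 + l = (l - 1)*(l^2 - l) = (l - 1)^2*(l)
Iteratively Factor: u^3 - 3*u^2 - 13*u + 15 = (u - 5)*(u^2 + 2*u - 3) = (u - 5)*(u - 1)*(u + 3)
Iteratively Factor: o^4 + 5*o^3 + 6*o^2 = (o + 2)*(o^3 + 3*o^2) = o*(o + 2)*(o^2 + 3*o) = o*(o + 2)*(o + 3)*(o)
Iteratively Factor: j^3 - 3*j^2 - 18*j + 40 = (j - 2)*(j^2 - j - 20) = (j - 2)*(j + 4)*(j - 5)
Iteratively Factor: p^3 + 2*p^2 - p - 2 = (p + 1)*(p^2 + p - 2) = (p - 1)*(p + 1)*(p + 2)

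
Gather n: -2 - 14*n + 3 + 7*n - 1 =-7*n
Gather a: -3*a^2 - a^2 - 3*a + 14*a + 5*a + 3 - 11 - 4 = -4*a^2 + 16*a - 12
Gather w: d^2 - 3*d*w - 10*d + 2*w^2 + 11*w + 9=d^2 - 10*d + 2*w^2 + w*(11 - 3*d) + 9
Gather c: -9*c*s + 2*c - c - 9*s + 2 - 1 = c*(1 - 9*s) - 9*s + 1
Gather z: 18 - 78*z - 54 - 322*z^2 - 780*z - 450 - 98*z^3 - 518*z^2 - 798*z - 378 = -98*z^3 - 840*z^2 - 1656*z - 864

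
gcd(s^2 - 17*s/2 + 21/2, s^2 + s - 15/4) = s - 3/2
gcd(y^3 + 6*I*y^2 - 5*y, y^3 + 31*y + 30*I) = y^2 + 6*I*y - 5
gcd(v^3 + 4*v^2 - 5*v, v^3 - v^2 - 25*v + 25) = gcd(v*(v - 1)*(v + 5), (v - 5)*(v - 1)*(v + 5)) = v^2 + 4*v - 5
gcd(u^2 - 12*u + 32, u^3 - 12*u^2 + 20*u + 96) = u - 8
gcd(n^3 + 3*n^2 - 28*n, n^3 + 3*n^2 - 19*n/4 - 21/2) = 1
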